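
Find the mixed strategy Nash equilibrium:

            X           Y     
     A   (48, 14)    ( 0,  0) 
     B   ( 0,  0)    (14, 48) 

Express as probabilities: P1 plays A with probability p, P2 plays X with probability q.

p = 0.7742, q = 0.2258

Work:
Find probabilities that make opponent indifferent:
P2 chooses q to make P1 indifferent between A and B
P1 chooses p to make P2 indifferent between X and Y
Mixed NE: P1 plays (A: 0.7742, B: 0.2258), P2 plays (X: 0.2258, Y: 0.7742)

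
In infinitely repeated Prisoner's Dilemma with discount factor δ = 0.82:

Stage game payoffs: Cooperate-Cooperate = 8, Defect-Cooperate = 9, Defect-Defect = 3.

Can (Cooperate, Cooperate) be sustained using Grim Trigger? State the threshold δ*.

δ* = 0.1667; since δ = 0.82 ≥ 0.1667, cooperation can be sustained

Work:
For Grim Trigger:
Cooperate forever: 8/(1-δ)
Defect then punished: 9 + 3·δ/(1-δ)
Need: 8/(1-δ) ≥ 9 + 3·δ/(1-δ)
Solving: δ ≥ (T-R)/(T-P) = (9-8)/(9-3) = 0.1667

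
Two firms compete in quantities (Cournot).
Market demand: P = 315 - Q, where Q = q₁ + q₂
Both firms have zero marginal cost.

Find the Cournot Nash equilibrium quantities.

q₁* = q₂* = 105.0; P* = 105.0

Work:
Profit: π_i = P·q_i = (a - q_i - q_j)·q_i
FOC: ∂π_i/∂q_i = a - 2q_i - q_j = 0
Reaction function: q_i = (315 - q_j)/2
Symmetry: q* = 315/3 = 105.0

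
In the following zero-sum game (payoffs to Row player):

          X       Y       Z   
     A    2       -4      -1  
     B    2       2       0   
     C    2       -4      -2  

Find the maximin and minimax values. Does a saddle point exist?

Maximin = 0, Minimax = 0, Saddle: True

Work:
Row minimums: [-4, 0, -4] → maximin = 0
Column maximums: [2, 2, 0] → minimax = 0
Saddle point exists! Game value = 0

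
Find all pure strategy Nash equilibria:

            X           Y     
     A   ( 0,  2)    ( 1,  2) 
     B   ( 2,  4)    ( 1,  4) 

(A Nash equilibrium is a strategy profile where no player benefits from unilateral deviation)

Nash equilibrium: (A, Y), (B, X), (B, Y)

Work:
Best responses:
  P1 vs X: payoffs [0, 2] → best response B (payoff 2)
  P1 vs Y: payoffs [1, 1] → best response A/B (payoff 1)
  P2 vs A: payoffs [2, 2] → best response X/Y (payoff 2)
  P2 vs B: payoffs [4, 4] → best response X/Y (payoff 4)
Mutual best responses: (A,Y), (B,X), (B,Y) → Nash equilibria.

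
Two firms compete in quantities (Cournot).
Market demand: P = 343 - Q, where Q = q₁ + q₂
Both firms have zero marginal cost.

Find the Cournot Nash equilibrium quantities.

q₁* = q₂* = 114.33; P* = 114.33

Work:
Profit: π_i = P·q_i = (a - q_i - q_j)·q_i
FOC: ∂π_i/∂q_i = a - 2q_i - q_j = 0
Reaction function: q_i = (343 - q_j)/2
Symmetry: q* = 343/3 = 114.33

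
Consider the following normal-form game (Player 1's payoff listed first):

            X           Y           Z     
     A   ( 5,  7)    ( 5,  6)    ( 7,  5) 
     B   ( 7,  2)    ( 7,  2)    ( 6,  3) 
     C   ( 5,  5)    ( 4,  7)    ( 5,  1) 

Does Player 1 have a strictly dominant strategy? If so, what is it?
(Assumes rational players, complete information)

No strictly dominant strategy exists for Player 1

Work:
A strategy strictly dominates another if it gives a strictly higher payoff against every opponent action. Compare each pair of P1's strategies column-by-column:
  A vs B: [5 vs 7, 5 vs 7, 7 vs 6] → A does not strictly dominate B (column X: 5 ≤ 7)
  A vs C: [5 vs 5, 5 vs 4, 7 vs 5] → A does not strictly dominate C (column X: 5 ≤ 5)
  B vs A: [7 vs 5, 7 vs 5, 6 vs 7] → B does not strictly dominate A (column Z: 6 ≤ 7)
  B vs C: [7 vs 5, 7 vs 4, 6 vs 5] → B strictly dominates C
  C vs A: [5 vs 5, 4 vs 5, 5 vs 7] → C does not strictly dominate A (column X: 5 ≤ 5)
  C vs B: [5 vs 7, 4 vs 7, 5 vs 6] → C does not strictly dominate B (column X: 5 ≤ 7)
No single strategy strictly dominates all others → no strictly dominant strategy.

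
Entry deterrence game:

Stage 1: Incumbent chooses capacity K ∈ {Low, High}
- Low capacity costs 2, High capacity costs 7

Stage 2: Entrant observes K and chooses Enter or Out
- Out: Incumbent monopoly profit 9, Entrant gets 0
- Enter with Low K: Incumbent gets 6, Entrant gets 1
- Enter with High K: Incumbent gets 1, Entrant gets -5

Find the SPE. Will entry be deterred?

SPE: (Low, Enter|Low, Out|High); Entry not deterred. Incumbent net profit = 4, Entrant gets 1

Work:
After Low K: Entrant enters (1 > 0)
After High K: Entrant stays out (-5 < 0)
Incumbent: Low → 6−2=4, High → 9−7=2
Incumbent chooses Low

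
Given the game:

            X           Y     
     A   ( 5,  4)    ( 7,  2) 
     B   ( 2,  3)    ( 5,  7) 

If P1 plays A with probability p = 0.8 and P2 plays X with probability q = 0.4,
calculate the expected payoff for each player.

E[P1] = 5.72, E[P2] = 3.32

Work:
E[P1] = p·q·π₁(A,X) + p·(1-q)·π₁(A,Y) + (1-p)·q·π₁(B,X) + (1-p)·(1-q)·π₁(B,Y)
= 0.8·0.4·5 + 0.8·0.6·7 + 0.2·0.4·2 + 0.2·0.6·5
= 5.72

E[P2] = 3.32 (similar calculation)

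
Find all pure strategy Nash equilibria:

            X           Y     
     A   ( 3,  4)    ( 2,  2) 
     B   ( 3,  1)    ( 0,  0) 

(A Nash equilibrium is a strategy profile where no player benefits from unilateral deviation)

Nash equilibrium: (A, X), (B, X)

Work:
Best responses:
  P1 vs X: payoffs [3, 3] → best response A/B (payoff 3)
  P1 vs Y: payoffs [2, 0] → best response A (payoff 2)
  P2 vs A: payoffs [4, 2] → best response X (payoff 4)
  P2 vs B: payoffs [1, 0] → best response X (payoff 1)
Mutual best responses: (A,X), (B,X) → Nash equilibria.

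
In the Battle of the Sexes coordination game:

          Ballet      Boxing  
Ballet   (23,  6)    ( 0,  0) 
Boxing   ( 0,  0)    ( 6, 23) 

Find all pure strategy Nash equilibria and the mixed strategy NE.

Pure NE: (Ballet, Ballet) and (Boxing, Boxing); Mixed NE: p = 0.7931, q = 0.2069

Work:
Check pure NE:
(Ballet, Ballet): (23, 6) - no unilateral deviation beneficial
(Boxing, Boxing): (6, 23) - no unilateral deviation beneficial
Mixed NE: P1 plays Ballet with p = 0.7931, P2 plays Ballet with q = 0.2069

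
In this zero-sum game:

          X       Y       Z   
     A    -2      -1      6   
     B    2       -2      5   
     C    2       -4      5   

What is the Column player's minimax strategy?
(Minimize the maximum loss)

Column should play Y, value = -1

Work:
Column player minimizes Row's maximum payoff:
Column X: max payoff to Row = 2
Column Y: max payoff to Row = -1
Column Z: max payoff to Row = 6
Minimum is -1, achieved by column Y.
Minimax strategy: Y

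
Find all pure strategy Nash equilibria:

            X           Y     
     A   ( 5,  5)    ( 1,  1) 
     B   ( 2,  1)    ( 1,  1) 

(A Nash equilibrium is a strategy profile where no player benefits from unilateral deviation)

Nash equilibrium: (A, X), (B, Y)

Work:
Best responses:
  P1 vs X: payoffs [5, 2] → best response A (payoff 5)
  P1 vs Y: payoffs [1, 1] → best response A/B (payoff 1)
  P2 vs A: payoffs [5, 1] → best response X (payoff 5)
  P2 vs B: payoffs [1, 1] → best response X/Y (payoff 1)
Mutual best responses: (A,X), (B,Y) → Nash equilibria.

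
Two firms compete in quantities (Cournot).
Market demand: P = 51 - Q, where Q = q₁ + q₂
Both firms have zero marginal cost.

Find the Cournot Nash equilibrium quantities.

q₁* = q₂* = 17.0; P* = 17.0

Work:
Profit: π_i = P·q_i = (a - q_i - q_j)·q_i
FOC: ∂π_i/∂q_i = a - 2q_i - q_j = 0
Reaction function: q_i = (51 - q_j)/2
Symmetry: q* = 51/3 = 17.0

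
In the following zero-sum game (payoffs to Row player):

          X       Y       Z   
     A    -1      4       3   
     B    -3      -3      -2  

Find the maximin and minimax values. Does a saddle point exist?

Maximin = -1, Minimax = -1, Saddle: True

Work:
Row minimums: [-1, -3] → maximin = -1
Column maximums: [-1, 4, 3] → minimax = -1
Saddle point exists! Game value = -1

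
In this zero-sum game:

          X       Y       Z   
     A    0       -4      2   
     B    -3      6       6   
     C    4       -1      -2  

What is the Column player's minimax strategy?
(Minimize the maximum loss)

Column should play X, value = 4

Work:
Column player minimizes Row's maximum payoff:
Column X: max payoff to Row = 4
Column Y: max payoff to Row = 6
Column Z: max payoff to Row = 6
Minimum is 4, achieved by column X.
Minimax strategy: X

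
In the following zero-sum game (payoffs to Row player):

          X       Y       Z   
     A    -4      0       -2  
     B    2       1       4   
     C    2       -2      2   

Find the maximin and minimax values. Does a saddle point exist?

Maximin = 1, Minimax = 1, Saddle: True

Work:
Row minimums: [-4, 1, -2] → maximin = 1
Column maximums: [2, 1, 4] → minimax = 1
Saddle point exists! Game value = 1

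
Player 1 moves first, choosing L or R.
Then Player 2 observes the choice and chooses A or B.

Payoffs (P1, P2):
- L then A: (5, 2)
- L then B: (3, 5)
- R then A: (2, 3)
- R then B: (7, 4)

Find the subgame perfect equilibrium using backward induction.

P1 plays R, P2 plays B after L and B after R; Payoff (7, 4)

Work:
Backward induction:
After L: P2 chooses B → P1 gets 3
After R: P2 chooses B → P1 gets 7
P1 chooses R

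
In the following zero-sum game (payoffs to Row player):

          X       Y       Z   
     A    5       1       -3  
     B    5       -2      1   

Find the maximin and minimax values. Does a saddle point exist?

Maximin = -2, Minimax = 1, Saddle: False

Work:
Row minimums: [-3, -2] → maximin = -2
Column maximums: [5, 1, 1] → minimax = 1
No saddle point (maximin ≠ minimax). Mixed strategy needed.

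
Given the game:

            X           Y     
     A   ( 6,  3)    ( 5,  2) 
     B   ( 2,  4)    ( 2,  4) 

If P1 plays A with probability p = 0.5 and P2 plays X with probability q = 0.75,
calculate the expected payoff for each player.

E[P1] = 3.875, E[P2] = 3.375

Work:
E[P1] = p·q·π₁(A,X) + p·(1-q)·π₁(A,Y) + (1-p)·q·π₁(B,X) + (1-p)·(1-q)·π₁(B,Y)
= 0.5·0.75·6 + 0.5·0.25·5 + 0.5·0.75·2 + 0.5·0.25·2
= 3.875

E[P2] = 3.375 (similar calculation)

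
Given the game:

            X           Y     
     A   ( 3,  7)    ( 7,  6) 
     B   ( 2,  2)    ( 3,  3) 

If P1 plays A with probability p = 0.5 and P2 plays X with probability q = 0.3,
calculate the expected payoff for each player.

E[P1] = 4.25, E[P2] = 4.5

Work:
E[P1] = p·q·π₁(A,X) + p·(1-q)·π₁(A,Y) + (1-p)·q·π₁(B,X) + (1-p)·(1-q)·π₁(B,Y)
= 0.5·0.3·3 + 0.5·0.7·7 + 0.5·0.3·2 + 0.5·0.7·3
= 4.25

E[P2] = 4.5 (similar calculation)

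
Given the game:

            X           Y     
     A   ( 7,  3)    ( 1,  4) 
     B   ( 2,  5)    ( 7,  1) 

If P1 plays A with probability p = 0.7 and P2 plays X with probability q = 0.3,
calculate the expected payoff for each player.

E[P1] = 3.61, E[P2] = 3.25

Work:
E[P1] = p·q·π₁(A,X) + p·(1-q)·π₁(A,Y) + (1-p)·q·π₁(B,X) + (1-p)·(1-q)·π₁(B,Y)
= 0.7·0.3·7 + 0.7·0.7·1 + 0.3·0.3·2 + 0.3·0.7·7
= 3.61

E[P2] = 3.25 (similar calculation)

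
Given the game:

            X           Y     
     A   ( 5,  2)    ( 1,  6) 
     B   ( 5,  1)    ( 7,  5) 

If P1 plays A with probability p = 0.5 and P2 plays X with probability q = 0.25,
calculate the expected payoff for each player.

E[P1] = 4.25, E[P2] = 4.5

Work:
E[P1] = p·q·π₁(A,X) + p·(1-q)·π₁(A,Y) + (1-p)·q·π₁(B,X) + (1-p)·(1-q)·π₁(B,Y)
= 0.5·0.25·5 + 0.5·0.75·1 + 0.5·0.25·5 + 0.5·0.75·7
= 4.25

E[P2] = 4.5 (similar calculation)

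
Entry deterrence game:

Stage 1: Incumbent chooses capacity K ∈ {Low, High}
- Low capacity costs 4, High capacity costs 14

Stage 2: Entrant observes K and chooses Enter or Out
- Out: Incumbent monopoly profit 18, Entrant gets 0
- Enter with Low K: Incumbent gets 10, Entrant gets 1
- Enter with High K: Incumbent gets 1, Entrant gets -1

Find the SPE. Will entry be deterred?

SPE: (Low, Enter|Low, Out|High); Entry not deterred. Incumbent net profit = 6, Entrant gets 1

Work:
After Low K: Entrant enters (1 > 0)
After High K: Entrant stays out (-1 < 0)
Incumbent: Low → 10−4=6, High → 18−14=4
Incumbent chooses Low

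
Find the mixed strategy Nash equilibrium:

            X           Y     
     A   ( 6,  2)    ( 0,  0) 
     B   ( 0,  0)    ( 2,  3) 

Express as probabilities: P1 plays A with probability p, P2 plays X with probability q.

p = 0.6, q = 0.25

Work:
Find probabilities that make opponent indifferent:
P2 chooses q to make P1 indifferent between A and B
P1 chooses p to make P2 indifferent between X and Y
Mixed NE: P1 plays (A: 0.6, B: 0.4), P2 plays (X: 0.25, Y: 0.75)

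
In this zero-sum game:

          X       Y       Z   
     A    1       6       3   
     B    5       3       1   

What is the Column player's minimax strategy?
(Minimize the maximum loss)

Column should play Z, value = 3

Work:
Column player minimizes Row's maximum payoff:
Column X: max payoff to Row = 5
Column Y: max payoff to Row = 6
Column Z: max payoff to Row = 3
Minimum is 3, achieved by column Z.
Minimax strategy: Z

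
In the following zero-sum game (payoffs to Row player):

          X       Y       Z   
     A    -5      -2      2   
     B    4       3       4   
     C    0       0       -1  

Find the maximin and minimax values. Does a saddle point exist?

Maximin = 3, Minimax = 3, Saddle: True

Work:
Row minimums: [-5, 3, -1] → maximin = 3
Column maximums: [4, 3, 4] → minimax = 3
Saddle point exists! Game value = 3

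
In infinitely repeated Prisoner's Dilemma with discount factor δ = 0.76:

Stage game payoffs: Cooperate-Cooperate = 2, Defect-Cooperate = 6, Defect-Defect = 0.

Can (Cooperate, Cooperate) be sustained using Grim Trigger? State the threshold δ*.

δ* = 0.6667; since δ = 0.76 ≥ 0.6667, cooperation can be sustained

Work:
For Grim Trigger:
Cooperate forever: 2/(1-δ)
Defect then punished: 6 + 0·δ/(1-δ)
Need: 2/(1-δ) ≥ 6 + 0·δ/(1-δ)
Solving: δ ≥ (T-R)/(T-P) = (6-2)/(6-0) = 0.6667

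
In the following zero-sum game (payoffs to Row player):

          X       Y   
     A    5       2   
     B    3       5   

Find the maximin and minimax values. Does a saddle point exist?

Maximin = 3, Minimax = 5, Saddle: False

Work:
Row minimums: [2, 3] → maximin = 3
Column maximums: [5, 5] → minimax = 5
No saddle point (maximin ≠ minimax). Mixed strategy needed.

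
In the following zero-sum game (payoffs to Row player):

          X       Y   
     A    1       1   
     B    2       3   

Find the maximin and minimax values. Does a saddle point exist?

Maximin = 2, Minimax = 2, Saddle: True

Work:
Row minimums: [1, 2] → maximin = 2
Column maximums: [2, 3] → minimax = 2
Saddle point exists! Game value = 2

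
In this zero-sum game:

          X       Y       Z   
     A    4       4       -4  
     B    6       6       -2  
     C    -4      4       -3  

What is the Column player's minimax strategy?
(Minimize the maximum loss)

Column should play Z, value = -2

Work:
Column player minimizes Row's maximum payoff:
Column X: max payoff to Row = 6
Column Y: max payoff to Row = 6
Column Z: max payoff to Row = -2
Minimum is -2, achieved by column Z.
Minimax strategy: Z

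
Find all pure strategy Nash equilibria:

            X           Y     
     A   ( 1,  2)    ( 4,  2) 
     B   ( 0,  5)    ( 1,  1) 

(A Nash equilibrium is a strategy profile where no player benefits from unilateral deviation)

Nash equilibrium: (A, X), (A, Y)

Work:
Best responses:
  P1 vs X: payoffs [1, 0] → best response A (payoff 1)
  P1 vs Y: payoffs [4, 1] → best response A (payoff 4)
  P2 vs A: payoffs [2, 2] → best response X/Y (payoff 2)
  P2 vs B: payoffs [5, 1] → best response X (payoff 5)
Mutual best responses: (A,X), (A,Y) → Nash equilibria.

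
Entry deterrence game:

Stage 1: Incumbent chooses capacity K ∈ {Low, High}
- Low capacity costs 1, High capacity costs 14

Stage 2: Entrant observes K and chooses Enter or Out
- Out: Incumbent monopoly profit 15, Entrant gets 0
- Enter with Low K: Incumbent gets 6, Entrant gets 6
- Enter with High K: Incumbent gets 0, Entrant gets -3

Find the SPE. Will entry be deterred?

SPE: (Low, Enter|Low, Out|High); Entry not deterred. Incumbent net profit = 5, Entrant gets 6

Work:
After Low K: Entrant enters (6 > 0)
After High K: Entrant stays out (-3 < 0)
Incumbent: Low → 6−1=5, High → 15−14=1
Incumbent chooses Low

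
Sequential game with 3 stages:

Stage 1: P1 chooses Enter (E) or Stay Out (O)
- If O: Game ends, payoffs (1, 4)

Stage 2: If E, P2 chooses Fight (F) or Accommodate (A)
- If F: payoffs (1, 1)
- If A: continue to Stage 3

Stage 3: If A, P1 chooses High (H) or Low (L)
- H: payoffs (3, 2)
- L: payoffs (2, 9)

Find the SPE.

SPE: (E, A, H); Outcome (3, 2)

Work:
Stage 3: P1 chooses H (3 vs 2)
Stage 2: P2: F->1, A->2 (anticipating H). Choose A
Stage 1: P1: O->1, E->3 (anticipating A, H). Choose E
SPE path: E -> A -> H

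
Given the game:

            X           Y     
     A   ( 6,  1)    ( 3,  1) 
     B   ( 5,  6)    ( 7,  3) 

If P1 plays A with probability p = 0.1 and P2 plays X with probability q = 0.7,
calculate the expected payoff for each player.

E[P1] = 5.55, E[P2] = 4.69

Work:
E[P1] = p·q·π₁(A,X) + p·(1-q)·π₁(A,Y) + (1-p)·q·π₁(B,X) + (1-p)·(1-q)·π₁(B,Y)
= 0.1·0.7·6 + 0.1·0.3·3 + 0.9·0.7·5 + 0.9·0.3·7
= 5.55

E[P2] = 4.69 (similar calculation)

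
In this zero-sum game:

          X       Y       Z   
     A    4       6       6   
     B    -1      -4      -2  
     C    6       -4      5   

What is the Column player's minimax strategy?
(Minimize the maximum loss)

Column should play X or Y or Z (all achieve the minimum), value = 6

Work:
Column player minimizes Row's maximum payoff:
Column X: max payoff to Row = 6
Column Y: max payoff to Row = 6
Column Z: max payoff to Row = 6
Minimum is 6, achieved by columns X, Y, Z (tied).
Each of X or Y or Z is a minimax strategy.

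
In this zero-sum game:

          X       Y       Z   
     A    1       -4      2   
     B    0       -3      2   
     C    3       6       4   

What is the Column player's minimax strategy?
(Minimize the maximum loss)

Column should play X, value = 3

Work:
Column player minimizes Row's maximum payoff:
Column X: max payoff to Row = 3
Column Y: max payoff to Row = 6
Column Z: max payoff to Row = 4
Minimum is 3, achieved by column X.
Minimax strategy: X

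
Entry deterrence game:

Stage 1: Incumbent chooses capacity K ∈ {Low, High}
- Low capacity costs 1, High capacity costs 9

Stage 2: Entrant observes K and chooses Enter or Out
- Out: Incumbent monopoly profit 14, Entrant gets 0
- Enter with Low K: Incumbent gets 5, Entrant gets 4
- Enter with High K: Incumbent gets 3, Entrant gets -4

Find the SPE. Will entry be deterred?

SPE: (High, Enter|Low, Out|High); Entry deterred. Incumbent net profit = 5

Work:
After Low K: Entrant enters (4 > 0)
After High K: Entrant stays out (-4 < 0)
Incumbent: Low → 5−1=4, High → 14−9=5
Incumbent chooses High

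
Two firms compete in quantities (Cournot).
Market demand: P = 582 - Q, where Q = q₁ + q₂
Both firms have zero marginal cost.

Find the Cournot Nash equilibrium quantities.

q₁* = q₂* = 194.0; P* = 194.0

Work:
Profit: π_i = P·q_i = (a - q_i - q_j)·q_i
FOC: ∂π_i/∂q_i = a - 2q_i - q_j = 0
Reaction function: q_i = (582 - q_j)/2
Symmetry: q* = 582/3 = 194.0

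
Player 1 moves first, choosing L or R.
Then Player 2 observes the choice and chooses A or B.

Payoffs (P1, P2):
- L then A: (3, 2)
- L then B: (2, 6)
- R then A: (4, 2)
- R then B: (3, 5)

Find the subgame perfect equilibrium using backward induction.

P1 plays R, P2 plays B after L and B after R; Payoff (3, 5)

Work:
Backward induction:
After L: P2 chooses B → P1 gets 2
After R: P2 chooses B → P1 gets 3
P1 chooses R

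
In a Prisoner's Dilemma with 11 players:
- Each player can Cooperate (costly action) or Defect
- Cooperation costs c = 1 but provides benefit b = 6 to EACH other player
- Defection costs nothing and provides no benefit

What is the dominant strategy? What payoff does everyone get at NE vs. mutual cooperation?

Dominant: Defect; NE payoff = 0; Coop payoff = 59

Work:
Defect dominates (saves cost c = 1, benefit to others is external)
NE: All defect → everyone gets 0
If all cooperate: each receives (10)×6 - 1 = 59
Social dilemma: 59 > 0 but NE gives 0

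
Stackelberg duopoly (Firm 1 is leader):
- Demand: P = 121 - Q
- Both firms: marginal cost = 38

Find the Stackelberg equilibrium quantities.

q₁* (leader) = 41.5, q₂* (follower) = 20.75

Work:
Follower's reaction: q₂ = (a - c - q₁)/2
Leader substitutes: π₁ = q₁·(a - q₁ - (a-c-q₁)/2 - c)
FOC: q₁* = (121 - 38)/2 = 41.50
Then: q₂* = (121 - 38 - 41.5)/2 = 20.75
Leader has first-mover advantage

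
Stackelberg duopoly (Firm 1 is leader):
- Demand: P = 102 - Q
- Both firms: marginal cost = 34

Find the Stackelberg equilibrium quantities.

q₁* (leader) = 34.0, q₂* (follower) = 17.0

Work:
Follower's reaction: q₂ = (a - c - q₁)/2
Leader substitutes: π₁ = q₁·(a - q₁ - (a-c-q₁)/2 - c)
FOC: q₁* = (102 - 34)/2 = 34.00
Then: q₂* = (102 - 34 - 34.0)/2 = 17.00
Leader has first-mover advantage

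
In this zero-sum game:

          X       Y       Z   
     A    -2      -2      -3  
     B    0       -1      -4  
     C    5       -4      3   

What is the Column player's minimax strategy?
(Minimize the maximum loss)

Column should play Y, value = -1

Work:
Column player minimizes Row's maximum payoff:
Column X: max payoff to Row = 5
Column Y: max payoff to Row = -1
Column Z: max payoff to Row = 3
Minimum is -1, achieved by column Y.
Minimax strategy: Y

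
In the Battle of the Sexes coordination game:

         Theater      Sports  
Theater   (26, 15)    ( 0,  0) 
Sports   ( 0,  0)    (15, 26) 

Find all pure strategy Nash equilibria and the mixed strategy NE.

Pure NE: (Theater, Theater) and (Sports, Sports); Mixed NE: p = 0.6341, q = 0.3659

Work:
Check pure NE:
(Theater, Theater): (26, 15) - no unilateral deviation beneficial
(Sports, Sports): (15, 26) - no unilateral deviation beneficial
Mixed NE: P1 plays Theater with p = 0.6341, P2 plays Theater with q = 0.3659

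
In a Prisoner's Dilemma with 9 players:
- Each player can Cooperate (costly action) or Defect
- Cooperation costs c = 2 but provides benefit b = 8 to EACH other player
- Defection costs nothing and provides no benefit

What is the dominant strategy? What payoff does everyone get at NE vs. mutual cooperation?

Dominant: Defect; NE payoff = 0; Coop payoff = 62

Work:
Defect dominates (saves cost c = 2, benefit to others is external)
NE: All defect → everyone gets 0
If all cooperate: each receives (8)×8 - 2 = 62
Social dilemma: 62 > 0 but NE gives 0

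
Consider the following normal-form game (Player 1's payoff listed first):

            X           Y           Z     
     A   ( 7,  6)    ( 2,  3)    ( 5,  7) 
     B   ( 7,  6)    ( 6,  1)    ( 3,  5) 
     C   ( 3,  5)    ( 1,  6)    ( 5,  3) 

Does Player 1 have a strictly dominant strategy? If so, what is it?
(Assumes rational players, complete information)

No strictly dominant strategy exists for Player 1

Work:
A strategy strictly dominates another if it gives a strictly higher payoff against every opponent action. Compare each pair of P1's strategies column-by-column:
  A vs B: [7 vs 7, 2 vs 6, 5 vs 3] → A does not strictly dominate B (column X: 7 ≤ 7)
  A vs C: [7 vs 3, 2 vs 1, 5 vs 5] → A does not strictly dominate C (column Z: 5 ≤ 5)
  B vs A: [7 vs 7, 6 vs 2, 3 vs 5] → B does not strictly dominate A (column X: 7 ≤ 7)
  B vs C: [7 vs 3, 6 vs 1, 3 vs 5] → B does not strictly dominate C (column Z: 3 ≤ 5)
  C vs A: [3 vs 7, 1 vs 2, 5 vs 5] → C does not strictly dominate A (column X: 3 ≤ 7)
  C vs B: [3 vs 7, 1 vs 6, 5 vs 3] → C does not strictly dominate B (column X: 3 ≤ 7)
No single strategy strictly dominates all others → no strictly dominant strategy.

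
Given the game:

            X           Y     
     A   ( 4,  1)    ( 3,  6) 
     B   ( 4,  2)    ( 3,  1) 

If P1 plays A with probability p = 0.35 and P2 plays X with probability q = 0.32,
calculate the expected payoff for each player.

E[P1] = 3.32, E[P2] = 2.398

Work:
E[P1] = p·q·π₁(A,X) + p·(1-q)·π₁(A,Y) + (1-p)·q·π₁(B,X) + (1-p)·(1-q)·π₁(B,Y)
= 0.35·0.32·4 + 0.35·0.68·3 + 0.65·0.32·4 + 0.65·0.68·3
= 3.32

E[P2] = 2.398 (similar calculation)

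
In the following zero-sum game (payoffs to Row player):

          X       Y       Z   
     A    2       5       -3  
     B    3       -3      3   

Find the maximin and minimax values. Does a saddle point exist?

Maximin = -3, Minimax = 3, Saddle: False

Work:
Row minimums: [-3, -3] → maximin = -3
Column maximums: [3, 5, 3] → minimax = 3
No saddle point (maximin ≠ minimax). Mixed strategy needed.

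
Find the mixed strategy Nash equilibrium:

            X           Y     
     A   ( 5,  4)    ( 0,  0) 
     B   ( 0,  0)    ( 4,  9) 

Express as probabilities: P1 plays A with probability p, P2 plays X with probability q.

p = 0.6923, q = 0.4444

Work:
Find probabilities that make opponent indifferent:
P2 chooses q to make P1 indifferent between A and B
P1 chooses p to make P2 indifferent between X and Y
Mixed NE: P1 plays (A: 0.6923, B: 0.3077), P2 plays (X: 0.4444, Y: 0.5556)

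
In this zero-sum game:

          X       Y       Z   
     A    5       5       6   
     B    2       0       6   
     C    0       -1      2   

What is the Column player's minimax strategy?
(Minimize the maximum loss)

Column should play X or Y (all achieve the minimum), value = 5

Work:
Column player minimizes Row's maximum payoff:
Column X: max payoff to Row = 5
Column Y: max payoff to Row = 5
Column Z: max payoff to Row = 6
Minimum is 5, achieved by columns X, Y (tied).
Each of X or Y is a minimax strategy.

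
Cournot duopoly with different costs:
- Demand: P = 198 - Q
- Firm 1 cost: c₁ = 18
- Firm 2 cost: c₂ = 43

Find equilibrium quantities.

q₁* = 68.33, q₂* = 43.33

Work:
Reaction: q₁ = (198 - 18 - q₂)/2
Reaction: q₂ = (198 - 43 - q₁)/2
Solve simultaneously:
q₁* = (198 - 2×18 + 43)/3 = 68.33
q₂* = (198 - 2×43 + 18)/3 = 43.33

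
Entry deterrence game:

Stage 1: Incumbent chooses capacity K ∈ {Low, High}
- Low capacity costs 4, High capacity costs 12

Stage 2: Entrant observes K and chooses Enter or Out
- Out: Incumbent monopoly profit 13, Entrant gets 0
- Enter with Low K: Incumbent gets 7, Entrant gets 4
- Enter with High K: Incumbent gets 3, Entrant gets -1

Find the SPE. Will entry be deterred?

SPE: (Low, Enter|Low, Out|High); Entry not deterred. Incumbent net profit = 3, Entrant gets 4

Work:
After Low K: Entrant enters (4 > 0)
After High K: Entrant stays out (-1 < 0)
Incumbent: Low → 7−4=3, High → 13−12=1
Incumbent chooses Low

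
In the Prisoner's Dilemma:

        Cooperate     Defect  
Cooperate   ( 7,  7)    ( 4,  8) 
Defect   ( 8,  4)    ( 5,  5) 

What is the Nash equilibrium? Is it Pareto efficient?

(Defect, Defect) is NE; not Pareto efficient

Work:
Defect dominates Cooperate for both players:
If P2 cooperates: Defect (8) > Cooperate (7)
If P2 defects: Defect (5) > Cooperate (4)
NE: (Defect, Defect) with payoff (5, 5)
But (Cooperate, Cooperate) = (7, 7) Pareto dominates (5, 5)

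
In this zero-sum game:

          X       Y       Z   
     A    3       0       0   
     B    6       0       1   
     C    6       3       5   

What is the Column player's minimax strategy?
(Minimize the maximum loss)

Column should play Y, value = 3

Work:
Column player minimizes Row's maximum payoff:
Column X: max payoff to Row = 6
Column Y: max payoff to Row = 3
Column Z: max payoff to Row = 5
Minimum is 3, achieved by column Y.
Minimax strategy: Y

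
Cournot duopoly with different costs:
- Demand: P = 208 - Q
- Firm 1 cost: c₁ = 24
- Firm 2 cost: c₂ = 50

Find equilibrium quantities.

q₁* = 70.0, q₂* = 44.0

Work:
Reaction: q₁ = (208 - 24 - q₂)/2
Reaction: q₂ = (208 - 50 - q₁)/2
Solve simultaneously:
q₁* = (208 - 2×24 + 50)/3 = 70.0
q₂* = (208 - 2×50 + 24)/3 = 44.0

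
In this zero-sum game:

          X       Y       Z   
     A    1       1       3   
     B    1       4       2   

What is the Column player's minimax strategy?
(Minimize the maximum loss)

Column should play X, value = 1

Work:
Column player minimizes Row's maximum payoff:
Column X: max payoff to Row = 1
Column Y: max payoff to Row = 4
Column Z: max payoff to Row = 3
Minimum is 1, achieved by column X.
Minimax strategy: X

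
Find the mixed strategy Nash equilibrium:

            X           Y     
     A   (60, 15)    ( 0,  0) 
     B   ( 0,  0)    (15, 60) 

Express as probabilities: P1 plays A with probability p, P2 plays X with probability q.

p = 0.8, q = 0.2

Work:
Find probabilities that make opponent indifferent:
P2 chooses q to make P1 indifferent between A and B
P1 chooses p to make P2 indifferent between X and Y
Mixed NE: P1 plays (A: 0.8, B: 0.2), P2 plays (X: 0.2, Y: 0.8)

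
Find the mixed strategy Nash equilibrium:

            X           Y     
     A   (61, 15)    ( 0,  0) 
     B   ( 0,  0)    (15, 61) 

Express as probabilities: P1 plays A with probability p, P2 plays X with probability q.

p = 0.8026, q = 0.1974

Work:
Find probabilities that make opponent indifferent:
P2 chooses q to make P1 indifferent between A and B
P1 chooses p to make P2 indifferent between X and Y
Mixed NE: P1 plays (A: 0.8026, B: 0.1974), P2 plays (X: 0.1974, Y: 0.8026)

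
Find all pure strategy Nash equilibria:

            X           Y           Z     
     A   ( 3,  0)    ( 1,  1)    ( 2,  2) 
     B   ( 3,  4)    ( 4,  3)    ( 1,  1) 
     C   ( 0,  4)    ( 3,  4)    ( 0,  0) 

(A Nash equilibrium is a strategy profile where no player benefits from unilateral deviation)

Nash equilibrium: (A, Z), (B, X)

Work:
Best responses:
  P1 vs X: payoffs [3, 3, 0] → best response A/B (payoff 3)
  P1 vs Y: payoffs [1, 4, 3] → best response B (payoff 4)
  P1 vs Z: payoffs [2, 1, 0] → best response A (payoff 2)
  P2 vs A: payoffs [0, 1, 2] → best response Z (payoff 2)
  P2 vs B: payoffs [4, 3, 1] → best response X (payoff 4)
  P2 vs C: payoffs [4, 4, 0] → best response X/Y (payoff 4)
Mutual best responses: (A,Z), (B,X) → Nash equilibria.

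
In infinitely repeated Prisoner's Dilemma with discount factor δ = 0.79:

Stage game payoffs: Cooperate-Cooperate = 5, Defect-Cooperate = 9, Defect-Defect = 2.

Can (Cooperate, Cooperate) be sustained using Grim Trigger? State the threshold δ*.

δ* = 0.5714; since δ = 0.79 ≥ 0.5714, cooperation can be sustained

Work:
For Grim Trigger:
Cooperate forever: 5/(1-δ)
Defect then punished: 9 + 2·δ/(1-δ)
Need: 5/(1-δ) ≥ 9 + 2·δ/(1-δ)
Solving: δ ≥ (T-R)/(T-P) = (9-5)/(9-2) = 0.5714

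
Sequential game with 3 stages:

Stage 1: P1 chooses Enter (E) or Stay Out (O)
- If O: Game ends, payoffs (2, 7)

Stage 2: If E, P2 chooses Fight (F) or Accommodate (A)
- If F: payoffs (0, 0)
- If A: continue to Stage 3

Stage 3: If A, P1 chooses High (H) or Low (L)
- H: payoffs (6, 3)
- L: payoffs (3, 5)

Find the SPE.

SPE: (E, A, H); Outcome (6, 3)

Work:
Stage 3: P1 chooses H (6 vs 3)
Stage 2: P2: F->0, A->3 (anticipating H). Choose A
Stage 1: P1: O->2, E->6 (anticipating A, H). Choose E
SPE path: E -> A -> H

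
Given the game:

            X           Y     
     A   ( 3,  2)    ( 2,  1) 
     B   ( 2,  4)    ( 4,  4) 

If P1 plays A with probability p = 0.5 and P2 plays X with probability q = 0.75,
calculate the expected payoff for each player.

E[P1] = 2.625, E[P2] = 2.875

Work:
E[P1] = p·q·π₁(A,X) + p·(1-q)·π₁(A,Y) + (1-p)·q·π₁(B,X) + (1-p)·(1-q)·π₁(B,Y)
= 0.5·0.75·3 + 0.5·0.25·2 + 0.5·0.75·2 + 0.5·0.25·4
= 2.625

E[P2] = 2.875 (similar calculation)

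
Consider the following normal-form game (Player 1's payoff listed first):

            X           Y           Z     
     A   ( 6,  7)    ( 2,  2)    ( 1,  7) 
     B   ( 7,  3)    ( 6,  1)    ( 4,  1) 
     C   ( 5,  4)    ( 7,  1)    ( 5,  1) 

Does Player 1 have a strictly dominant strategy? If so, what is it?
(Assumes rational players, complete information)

No strictly dominant strategy exists for Player 1

Work:
A strategy strictly dominates another if it gives a strictly higher payoff against every opponent action. Compare each pair of P1's strategies column-by-column:
  A vs B: [6 vs 7, 2 vs 6, 1 vs 4] → A does not strictly dominate B (column X: 6 ≤ 7)
  A vs C: [6 vs 5, 2 vs 7, 1 vs 5] → A does not strictly dominate C (column Y: 2 ≤ 7)
  B vs A: [7 vs 6, 6 vs 2, 4 vs 1] → B strictly dominates A
  B vs C: [7 vs 5, 6 vs 7, 4 vs 5] → B does not strictly dominate C (column Y: 6 ≤ 7)
  C vs A: [5 vs 6, 7 vs 2, 5 vs 1] → C does not strictly dominate A (column X: 5 ≤ 6)
  C vs B: [5 vs 7, 7 vs 6, 5 vs 4] → C does not strictly dominate B (column X: 5 ≤ 7)
No single strategy strictly dominates all others → no strictly dominant strategy.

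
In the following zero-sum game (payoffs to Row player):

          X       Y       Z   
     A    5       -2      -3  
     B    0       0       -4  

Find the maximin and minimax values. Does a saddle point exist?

Maximin = -3, Minimax = -3, Saddle: True

Work:
Row minimums: [-3, -4] → maximin = -3
Column maximums: [5, 0, -3] → minimax = -3
Saddle point exists! Game value = -3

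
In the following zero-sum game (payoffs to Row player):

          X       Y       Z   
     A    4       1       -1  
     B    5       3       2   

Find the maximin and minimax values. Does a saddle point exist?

Maximin = 2, Minimax = 2, Saddle: True

Work:
Row minimums: [-1, 2] → maximin = 2
Column maximums: [5, 3, 2] → minimax = 2
Saddle point exists! Game value = 2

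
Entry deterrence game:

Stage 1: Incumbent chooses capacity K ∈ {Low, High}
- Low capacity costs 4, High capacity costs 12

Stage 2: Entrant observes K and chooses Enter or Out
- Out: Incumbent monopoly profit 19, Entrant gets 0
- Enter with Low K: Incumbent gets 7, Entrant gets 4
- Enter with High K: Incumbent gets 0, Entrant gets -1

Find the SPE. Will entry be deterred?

SPE: (High, Enter|Low, Out|High); Entry deterred. Incumbent net profit = 7

Work:
After Low K: Entrant enters (4 > 0)
After High K: Entrant stays out (-1 < 0)
Incumbent: Low → 7−4=3, High → 19−12=7
Incumbent chooses High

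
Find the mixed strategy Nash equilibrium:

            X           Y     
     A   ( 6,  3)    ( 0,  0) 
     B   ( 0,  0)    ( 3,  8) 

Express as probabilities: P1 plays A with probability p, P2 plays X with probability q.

p = 0.7273, q = 0.3333

Work:
Find probabilities that make opponent indifferent:
P2 chooses q to make P1 indifferent between A and B
P1 chooses p to make P2 indifferent between X and Y
Mixed NE: P1 plays (A: 0.7273, B: 0.2727), P2 plays (X: 0.3333, Y: 0.6667)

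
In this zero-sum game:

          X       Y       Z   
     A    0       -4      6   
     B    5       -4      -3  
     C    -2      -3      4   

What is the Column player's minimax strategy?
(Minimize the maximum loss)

Column should play Y, value = -3

Work:
Column player minimizes Row's maximum payoff:
Column X: max payoff to Row = 5
Column Y: max payoff to Row = -3
Column Z: max payoff to Row = 6
Minimum is -3, achieved by column Y.
Minimax strategy: Y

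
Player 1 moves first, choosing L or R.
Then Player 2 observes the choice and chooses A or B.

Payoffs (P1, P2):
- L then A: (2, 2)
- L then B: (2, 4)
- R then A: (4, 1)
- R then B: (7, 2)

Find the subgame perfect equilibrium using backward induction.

P1 plays R, P2 plays B after L and B after R; Payoff (7, 2)

Work:
Backward induction:
After L: P2 chooses B → P1 gets 2
After R: P2 chooses B → P1 gets 7
P1 chooses R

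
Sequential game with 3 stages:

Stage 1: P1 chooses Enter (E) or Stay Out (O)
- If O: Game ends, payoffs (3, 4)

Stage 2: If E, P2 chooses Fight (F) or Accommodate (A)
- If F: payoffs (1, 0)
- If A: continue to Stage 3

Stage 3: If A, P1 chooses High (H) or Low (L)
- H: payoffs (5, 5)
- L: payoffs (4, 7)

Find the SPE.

SPE: (E, A, H); Outcome (5, 5)

Work:
Stage 3: P1 chooses H (5 vs 4)
Stage 2: P2: F->0, A->5 (anticipating H). Choose A
Stage 1: P1: O->3, E->5 (anticipating A, H). Choose E
SPE path: E -> A -> H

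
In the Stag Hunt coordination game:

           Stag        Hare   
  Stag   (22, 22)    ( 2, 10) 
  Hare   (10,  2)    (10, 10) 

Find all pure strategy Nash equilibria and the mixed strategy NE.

Pure NE: (Stag, Stag) and (Hare, Hare); Mixed NE: p = 0.4, q = 0.4

Work:
Check pure NE:
(Stag, Stag): (22, 22) - no unilateral deviation beneficial
(Hare, Hare): (10, 10) - no unilateral deviation beneficial
Mixed NE: P1 plays Stag with p = 0.4, P2 plays Stag with q = 0.4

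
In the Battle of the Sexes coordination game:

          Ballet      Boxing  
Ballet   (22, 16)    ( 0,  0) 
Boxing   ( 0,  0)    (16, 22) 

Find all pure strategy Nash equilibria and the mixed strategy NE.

Pure NE: (Ballet, Ballet) and (Boxing, Boxing); Mixed NE: p = 0.5789, q = 0.4211

Work:
Check pure NE:
(Ballet, Ballet): (22, 16) - no unilateral deviation beneficial
(Boxing, Boxing): (16, 22) - no unilateral deviation beneficial
Mixed NE: P1 plays Ballet with p = 0.5789, P2 plays Ballet with q = 0.4211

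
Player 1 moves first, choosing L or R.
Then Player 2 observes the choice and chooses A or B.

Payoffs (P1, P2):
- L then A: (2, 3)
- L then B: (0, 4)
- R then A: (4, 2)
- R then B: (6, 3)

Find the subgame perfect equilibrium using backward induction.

P1 plays R, P2 plays B after L and B after R; Payoff (6, 3)

Work:
Backward induction:
After L: P2 chooses B → P1 gets 0
After R: P2 chooses B → P1 gets 6
P1 chooses R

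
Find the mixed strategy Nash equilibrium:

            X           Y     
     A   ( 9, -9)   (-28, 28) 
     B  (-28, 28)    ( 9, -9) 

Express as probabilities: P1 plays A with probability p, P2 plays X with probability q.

p = 0.5, q = 0.5

Work:
Find probabilities that make opponent indifferent:
P2 chooses q to make P1 indifferent between A and B
P1 chooses p to make P2 indifferent between X and Y
Mixed NE: P1 plays (A: 0.5, B: 0.5), P2 plays (X: 0.5, Y: 0.5)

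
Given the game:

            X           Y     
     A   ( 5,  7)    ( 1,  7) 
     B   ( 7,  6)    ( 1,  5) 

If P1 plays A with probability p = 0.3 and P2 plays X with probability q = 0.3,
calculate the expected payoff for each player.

E[P1] = 2.62, E[P2] = 5.81

Work:
E[P1] = p·q·π₁(A,X) + p·(1-q)·π₁(A,Y) + (1-p)·q·π₁(B,X) + (1-p)·(1-q)·π₁(B,Y)
= 0.3·0.3·5 + 0.3·0.7·1 + 0.7·0.3·7 + 0.7·0.7·1
= 2.62

E[P2] = 5.81 (similar calculation)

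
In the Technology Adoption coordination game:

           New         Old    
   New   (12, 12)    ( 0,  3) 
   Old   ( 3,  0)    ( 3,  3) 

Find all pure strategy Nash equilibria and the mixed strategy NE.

Pure NE: (New, New) and (Old, Old); Mixed NE: p = 0.25, q = 0.25

Work:
Check pure NE:
(New, New): (12, 12) - no unilateral deviation beneficial
(Old, Old): (3, 3) - no unilateral deviation beneficial
Mixed NE: P1 plays New with p = 0.25, P2 plays New with q = 0.25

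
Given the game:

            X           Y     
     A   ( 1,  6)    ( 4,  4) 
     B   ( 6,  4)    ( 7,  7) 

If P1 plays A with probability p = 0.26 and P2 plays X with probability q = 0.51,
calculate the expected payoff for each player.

E[P1] = 5.4448, E[P2] = 5.353

Work:
E[P1] = p·q·π₁(A,X) + p·(1-q)·π₁(A,Y) + (1-p)·q·π₁(B,X) + (1-p)·(1-q)·π₁(B,Y)
= 0.26·0.51·1 + 0.26·0.49·4 + 0.74·0.51·6 + 0.74·0.49·7
= 5.4448

E[P2] = 5.353 (similar calculation)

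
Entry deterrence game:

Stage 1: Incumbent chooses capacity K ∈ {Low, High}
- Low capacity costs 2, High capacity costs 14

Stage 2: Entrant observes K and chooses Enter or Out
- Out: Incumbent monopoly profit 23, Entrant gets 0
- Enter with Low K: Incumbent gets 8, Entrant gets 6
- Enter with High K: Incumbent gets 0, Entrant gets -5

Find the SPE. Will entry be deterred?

SPE: (High, Enter|Low, Out|High); Entry deterred. Incumbent net profit = 9

Work:
After Low K: Entrant enters (6 > 0)
After High K: Entrant stays out (-5 < 0)
Incumbent: Low → 8−2=6, High → 23−14=9
Incumbent chooses High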